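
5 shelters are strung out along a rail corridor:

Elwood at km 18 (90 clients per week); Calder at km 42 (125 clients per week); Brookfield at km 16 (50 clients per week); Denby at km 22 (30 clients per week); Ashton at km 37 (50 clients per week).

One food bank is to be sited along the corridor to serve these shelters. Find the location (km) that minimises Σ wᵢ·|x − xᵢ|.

x = 37

For a sum of weighted absolute distances on a line, the optimum is the weighted median (not the mean). Total weight W = 345; half-weight = 172.5.
Sort by position and accumulate weight:
  km 16 (Brookfield, w=50) → cum 50
  km 18 (Elwood, w=90) → cum 140
  km 22 (Denby, w=30) → cum 170
  km 37 (Ashton, w=50) → cum 220  ≥ 172.5 → median here
  km 42 (Calder, w=125) → cum 345
Optimal location: km 37.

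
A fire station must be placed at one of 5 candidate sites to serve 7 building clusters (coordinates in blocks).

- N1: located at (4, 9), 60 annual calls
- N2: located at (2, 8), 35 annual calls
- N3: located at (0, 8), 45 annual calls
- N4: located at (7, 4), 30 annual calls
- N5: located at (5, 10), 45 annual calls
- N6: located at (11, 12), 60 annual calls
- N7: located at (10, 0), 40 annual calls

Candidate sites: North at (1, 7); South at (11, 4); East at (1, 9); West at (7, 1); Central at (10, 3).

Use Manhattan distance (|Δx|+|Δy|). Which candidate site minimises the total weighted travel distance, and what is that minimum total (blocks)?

Total weighted distance at each candidate:
  North (1, 7): total = 2585
  South (11, 4): total = 3190
  East (1, 9): total = 2395
  West (7, 1): total = 3355
  Central (10, 3): total = 3230
Minimum is at East with total 2395 blocks.

East, total 2395 blocks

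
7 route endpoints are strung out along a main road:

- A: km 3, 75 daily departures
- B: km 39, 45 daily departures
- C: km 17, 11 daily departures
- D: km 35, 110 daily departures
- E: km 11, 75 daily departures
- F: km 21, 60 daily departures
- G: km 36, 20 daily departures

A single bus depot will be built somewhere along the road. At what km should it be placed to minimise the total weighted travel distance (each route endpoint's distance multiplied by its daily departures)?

x = 21

For a sum of weighted absolute distances on a line, the optimum is the weighted median (not the mean). Total weight W = 396; half-weight = 198.
Sort by position and accumulate weight:
  km 3 (A, w=75) → cum 75
  km 11 (E, w=75) → cum 150
  km 17 (C, w=11) → cum 161
  km 21 (F, w=60) → cum 221  ≥ 198 → median here
  km 35 (D, w=110) → cum 331
  km 36 (G, w=20) → cum 351
  km 39 (B, w=45) → cum 396
Optimal location: km 21.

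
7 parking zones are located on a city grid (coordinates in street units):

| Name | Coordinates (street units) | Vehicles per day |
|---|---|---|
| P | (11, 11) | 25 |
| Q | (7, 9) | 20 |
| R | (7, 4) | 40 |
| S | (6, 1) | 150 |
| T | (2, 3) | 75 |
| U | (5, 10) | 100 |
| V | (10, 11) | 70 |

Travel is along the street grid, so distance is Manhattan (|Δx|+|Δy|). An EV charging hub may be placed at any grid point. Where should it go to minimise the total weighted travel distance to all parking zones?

(6, 4)

Manhattan distance separates: Σwᵢ(|x−xᵢ|+|y−yᵢ|) = Σwᵢ|x−xᵢ| + Σwᵢ|y−yᵢ|, so x and y are optimised independently as 1-D weighted medians.
Total weight W = 480; half = 240.
x-coordinate, sorted with cumulative weight:
  x=2 (T, w=75) cum 75
  x=5 (U, w=100) cum 175
  x=6 (S, w=150) cum 325  ← median
  x=7 (Q, w=20) cum 345
  x=7 (R, w=40) cum 385
  x=10 (V, w=70) cum 455
  x=11 (P, w=25) cum 480
⇒ x* = 6
y-coordinate, sorted with cumulative weight:
  y=1 (S, w=150) cum 150
  y=3 (T, w=75) cum 225
  y=4 (R, w=40) cum 265  ← median
  y=9 (Q, w=20) cum 285
  y=10 (U, w=100) cum 385
  y=11 (P, w=25) cum 410
  y=11 (V, w=70) cum 480
⇒ y* = 4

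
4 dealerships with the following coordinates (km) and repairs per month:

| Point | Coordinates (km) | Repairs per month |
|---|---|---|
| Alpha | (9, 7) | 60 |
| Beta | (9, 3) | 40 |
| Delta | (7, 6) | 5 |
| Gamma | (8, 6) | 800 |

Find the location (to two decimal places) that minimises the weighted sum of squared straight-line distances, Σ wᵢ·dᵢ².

(8.10, 5.93)

The minimiser of Σwᵢ‖p−pᵢ‖² is the weighted centroid p* = (Σwᵢpᵢ)/(Σwᵢ).
Σwᵢ = 905.
Σwᵢxᵢ = 60·9 + 40·9 + 5·7 + 800·8 = 7335.
Σwᵢyᵢ = 60·7 + 40·3 + 5·6 + 800·6 = 5370.
x* = 7335/905 = 8.10, y* = 5370/905 = 5.93.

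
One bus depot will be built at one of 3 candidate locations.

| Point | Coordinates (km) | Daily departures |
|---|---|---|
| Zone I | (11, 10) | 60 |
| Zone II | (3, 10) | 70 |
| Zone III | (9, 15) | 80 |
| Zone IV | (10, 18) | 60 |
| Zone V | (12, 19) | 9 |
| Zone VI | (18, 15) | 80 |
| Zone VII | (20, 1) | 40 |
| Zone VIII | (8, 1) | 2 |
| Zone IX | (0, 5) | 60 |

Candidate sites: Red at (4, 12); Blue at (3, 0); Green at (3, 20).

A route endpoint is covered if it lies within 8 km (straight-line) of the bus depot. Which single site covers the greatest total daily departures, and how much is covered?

Coverage radius r = 8 km; a point is covered iff (Δx)²+(Δy)² ≤ 8² = 64.
  Red (4, 12): covers {Zone I, Zone II, Zone III} → 210
  Blue (3, 0): covers {Zone VIII, Zone IX} → 62
  Green (3, 20): covers {Zone III, Zone IV} → 140
Maximum coverage at Red: 210 daily departures.

Red, covering 210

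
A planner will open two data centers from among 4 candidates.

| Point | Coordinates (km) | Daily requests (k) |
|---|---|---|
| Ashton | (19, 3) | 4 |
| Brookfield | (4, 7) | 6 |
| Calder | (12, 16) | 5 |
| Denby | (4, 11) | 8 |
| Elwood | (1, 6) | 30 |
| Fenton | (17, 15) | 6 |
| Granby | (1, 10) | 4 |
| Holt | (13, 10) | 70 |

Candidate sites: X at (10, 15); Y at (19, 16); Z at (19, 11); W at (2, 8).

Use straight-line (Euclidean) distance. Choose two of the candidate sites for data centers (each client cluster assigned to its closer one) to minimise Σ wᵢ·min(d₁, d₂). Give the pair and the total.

{X, W}, total 639.6

Evaluate every pair (each demand assigned to the nearer of the two):
  {X, W}: total = 639.6
  {Z, W}: total = 645.9
  {Y, W}: total = 812.7
  {X, Z}: total = 1018.9
  {X, Y}: total = 1025.5
  {Y, Z}: total = 1351.9
Best pair: {X, W} with total 639.6.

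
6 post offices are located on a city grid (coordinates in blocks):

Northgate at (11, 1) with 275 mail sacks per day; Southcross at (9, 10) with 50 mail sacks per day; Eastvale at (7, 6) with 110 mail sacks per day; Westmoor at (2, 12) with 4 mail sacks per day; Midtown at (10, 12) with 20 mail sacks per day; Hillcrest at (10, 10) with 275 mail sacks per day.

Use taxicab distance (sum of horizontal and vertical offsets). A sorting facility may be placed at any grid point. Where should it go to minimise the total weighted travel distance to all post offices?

Manhattan distance separates: Σwᵢ(|x−xᵢ|+|y−yᵢ|) = Σwᵢ|x−xᵢ| + Σwᵢ|y−yᵢ|, so x and y are optimised independently as 1-D weighted medians.
Total weight W = 734; half = 367.
x-coordinate, sorted with cumulative weight:
  x=2 (Westmoor, w=4) cum 4
  x=7 (Eastvale, w=110) cum 114
  x=9 (Southcross, w=50) cum 164
  x=10 (Midtown, w=20) cum 184
  x=10 (Hillcrest, w=275) cum 459  ← median
  x=11 (Northgate, w=275) cum 734
⇒ x* = 10
y-coordinate, sorted with cumulative weight:
  y=1 (Northgate, w=275) cum 275
  y=6 (Eastvale, w=110) cum 385  ← median
  y=10 (Southcross, w=50) cum 435
  y=10 (Hillcrest, w=275) cum 710
  y=12 (Westmoor, w=4) cum 714
  y=12 (Midtown, w=20) cum 734
⇒ y* = 6

(10, 6)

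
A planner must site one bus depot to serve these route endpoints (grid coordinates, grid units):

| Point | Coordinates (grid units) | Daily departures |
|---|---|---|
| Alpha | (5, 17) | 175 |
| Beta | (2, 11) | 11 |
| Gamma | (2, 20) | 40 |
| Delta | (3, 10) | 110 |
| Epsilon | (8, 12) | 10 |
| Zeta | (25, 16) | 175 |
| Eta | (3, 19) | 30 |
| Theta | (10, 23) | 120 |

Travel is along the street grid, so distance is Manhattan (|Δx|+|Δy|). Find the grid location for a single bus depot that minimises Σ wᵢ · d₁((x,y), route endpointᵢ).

(5, 17)

Manhattan distance separates: Σwᵢ(|x−xᵢ|+|y−yᵢ|) = Σwᵢ|x−xᵢ| + Σwᵢ|y−yᵢ|, so x and y are optimised independently as 1-D weighted medians.
Total weight W = 671; half = 335.5.
x-coordinate, sorted with cumulative weight:
  x=2 (Beta, w=11) cum 11
  x=2 (Gamma, w=40) cum 51
  x=3 (Delta, w=110) cum 161
  x=3 (Eta, w=30) cum 191
  x=5 (Alpha, w=175) cum 366  ← median
  x=8 (Epsilon, w=10) cum 376
  x=10 (Theta, w=120) cum 496
  x=25 (Zeta, w=175) cum 671
⇒ x* = 5
y-coordinate, sorted with cumulative weight:
  y=10 (Delta, w=110) cum 110
  y=11 (Beta, w=11) cum 121
  y=12 (Epsilon, w=10) cum 131
  y=16 (Zeta, w=175) cum 306
  y=17 (Alpha, w=175) cum 481  ← median
  y=19 (Eta, w=30) cum 511
  y=20 (Gamma, w=40) cum 551
  y=23 (Theta, w=120) cum 671
⇒ y* = 17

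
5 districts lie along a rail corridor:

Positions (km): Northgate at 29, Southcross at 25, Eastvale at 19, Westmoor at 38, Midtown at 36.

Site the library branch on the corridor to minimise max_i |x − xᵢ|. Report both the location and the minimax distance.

location 28.5, max distance 9.5

The 1-center on a line is the midpoint of the two extreme points: leftmost at 19, rightmost at 38.
Optimal location = (19 + 38)/2 = 28.5; maximum distance = (38 − 19)/2 = 9.5.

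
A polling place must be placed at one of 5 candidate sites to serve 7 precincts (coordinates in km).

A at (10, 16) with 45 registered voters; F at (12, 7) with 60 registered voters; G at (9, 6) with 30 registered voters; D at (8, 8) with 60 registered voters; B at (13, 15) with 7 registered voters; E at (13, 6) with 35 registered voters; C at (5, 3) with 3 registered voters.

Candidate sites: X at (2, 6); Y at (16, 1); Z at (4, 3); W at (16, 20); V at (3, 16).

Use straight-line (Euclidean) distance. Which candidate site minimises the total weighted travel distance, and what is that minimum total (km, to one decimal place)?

Z, total 2180.1 km

Total weighted distance at each candidate:
  X (2, 6): total = 2266.0
  Y (16, 1): total = 2393.4
  Z (4, 3): total = 2180.1
  W (16, 20): total = 3078.2
  V (3, 16): total = 2599.4
Minimum is at Z with total 2180.1 km.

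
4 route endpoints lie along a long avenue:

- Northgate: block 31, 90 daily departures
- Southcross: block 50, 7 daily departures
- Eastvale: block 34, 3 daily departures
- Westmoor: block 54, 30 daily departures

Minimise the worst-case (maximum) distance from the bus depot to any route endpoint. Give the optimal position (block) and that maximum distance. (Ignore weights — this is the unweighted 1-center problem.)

location 42.5, max distance 11.5

The 1-center on a line is the midpoint of the two extreme points: leftmost at 31, rightmost at 54.
Optimal location = (31 + 54)/2 = 42.5; maximum distance = (54 − 31)/2 = 11.5.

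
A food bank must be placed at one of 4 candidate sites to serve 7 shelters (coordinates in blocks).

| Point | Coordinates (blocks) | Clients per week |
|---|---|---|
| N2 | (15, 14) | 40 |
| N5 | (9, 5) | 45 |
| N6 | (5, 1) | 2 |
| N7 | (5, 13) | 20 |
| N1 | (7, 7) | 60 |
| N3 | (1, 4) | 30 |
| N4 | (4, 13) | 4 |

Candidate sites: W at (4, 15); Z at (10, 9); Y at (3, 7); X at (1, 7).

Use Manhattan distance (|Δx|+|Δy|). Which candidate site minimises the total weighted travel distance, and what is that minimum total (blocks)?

Total weighted distance at each candidate:
  W (4, 15): total = 2333
  Z (10, 9): total = 1591
  Y (3, 7): total = 1714
  X (1, 7): total = 1996
Minimum is at Z with total 1591 blocks.

Z, total 1591 blocks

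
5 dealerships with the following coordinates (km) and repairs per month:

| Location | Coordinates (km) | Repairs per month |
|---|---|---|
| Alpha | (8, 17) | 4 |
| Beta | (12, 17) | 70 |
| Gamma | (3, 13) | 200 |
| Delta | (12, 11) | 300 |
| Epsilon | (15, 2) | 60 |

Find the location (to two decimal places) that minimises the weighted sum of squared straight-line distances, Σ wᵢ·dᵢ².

(9.42, 11.48)

The minimiser of Σwᵢ‖p−pᵢ‖² is the weighted centroid p* = (Σwᵢpᵢ)/(Σwᵢ).
Σwᵢ = 634.
Σwᵢxᵢ = 4·8 + 70·12 + 200·3 + 300·12 + 60·15 = 5972.
Σwᵢyᵢ = 4·17 + 70·17 + 200·13 + 300·11 + 60·2 = 7278.
x* = 5972/634 = 9.42, y* = 7278/634 = 11.48.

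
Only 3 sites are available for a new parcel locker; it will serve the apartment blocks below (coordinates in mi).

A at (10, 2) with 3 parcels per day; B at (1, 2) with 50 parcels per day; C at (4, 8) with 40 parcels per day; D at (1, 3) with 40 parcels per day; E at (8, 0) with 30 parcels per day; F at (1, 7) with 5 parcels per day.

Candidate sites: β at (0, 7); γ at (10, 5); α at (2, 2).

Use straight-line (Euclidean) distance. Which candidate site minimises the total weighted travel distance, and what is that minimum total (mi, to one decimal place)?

α, total 598.8 mi

Total weighted distance at each candidate:
  β (0, 7): total = 942.2
  γ (10, 5): total = 1328.1
  α (2, 2): total = 598.8
Minimum is at α with total 598.8 mi.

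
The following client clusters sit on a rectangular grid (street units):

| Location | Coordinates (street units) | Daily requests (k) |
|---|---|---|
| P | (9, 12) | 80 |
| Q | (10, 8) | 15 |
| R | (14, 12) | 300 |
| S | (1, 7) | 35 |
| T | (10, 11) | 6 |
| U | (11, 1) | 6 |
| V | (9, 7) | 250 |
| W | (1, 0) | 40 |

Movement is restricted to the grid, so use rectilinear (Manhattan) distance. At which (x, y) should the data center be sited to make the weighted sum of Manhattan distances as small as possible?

(9, 12)

Manhattan distance separates: Σwᵢ(|x−xᵢ|+|y−yᵢ|) = Σwᵢ|x−xᵢ| + Σwᵢ|y−yᵢ|, so x and y are optimised independently as 1-D weighted medians.
Total weight W = 732; half = 366.
x-coordinate, sorted with cumulative weight:
  x=1 (S, w=35) cum 35
  x=1 (W, w=40) cum 75
  x=9 (P, w=80) cum 155
  x=9 (V, w=250) cum 405  ← median
  x=10 (Q, w=15) cum 420
  x=10 (T, w=6) cum 426
  x=11 (U, w=6) cum 432
  x=14 (R, w=300) cum 732
⇒ x* = 9
y-coordinate, sorted with cumulative weight:
  y=0 (W, w=40) cum 40
  y=1 (U, w=6) cum 46
  y=7 (S, w=35) cum 81
  y=7 (V, w=250) cum 331
  y=8 (Q, w=15) cum 346
  y=11 (T, w=6) cum 352
  y=12 (P, w=80) cum 432  ← median
  y=12 (R, w=300) cum 732
⇒ y* = 12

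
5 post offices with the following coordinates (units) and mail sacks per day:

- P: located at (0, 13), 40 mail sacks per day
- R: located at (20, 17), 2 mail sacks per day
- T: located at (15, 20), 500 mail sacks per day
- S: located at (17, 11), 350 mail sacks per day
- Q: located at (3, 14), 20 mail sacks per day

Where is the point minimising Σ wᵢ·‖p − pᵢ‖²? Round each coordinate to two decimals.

(14.86, 16.10)

The minimiser of Σwᵢ‖p−pᵢ‖² is the weighted centroid p* = (Σwᵢpᵢ)/(Σwᵢ).
Σwᵢ = 912.
Σwᵢxᵢ = 40·0 + 2·20 + 500·15 + 350·17 + 20·3 = 13550.
Σwᵢyᵢ = 40·13 + 2·17 + 500·20 + 350·11 + 20·14 = 14684.
x* = 13550/912 = 14.86, y* = 14684/912 = 16.10.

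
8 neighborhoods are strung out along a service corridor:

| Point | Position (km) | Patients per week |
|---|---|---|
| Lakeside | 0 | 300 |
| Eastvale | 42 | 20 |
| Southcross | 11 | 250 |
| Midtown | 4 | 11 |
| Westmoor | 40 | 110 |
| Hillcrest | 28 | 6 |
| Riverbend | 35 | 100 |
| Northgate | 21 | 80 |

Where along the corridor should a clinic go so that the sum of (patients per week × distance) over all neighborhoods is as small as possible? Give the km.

For a sum of weighted absolute distances on a line, the optimum is the weighted median (not the mean). Total weight W = 877; half-weight = 438.5.
Sort by position and accumulate weight:
  km 0 (Lakeside, w=300) → cum 300
  km 4 (Midtown, w=11) → cum 311
  km 11 (Southcross, w=250) → cum 561  ≥ 438.5 → median here
  km 21 (Northgate, w=80) → cum 641
  km 28 (Hillcrest, w=6) → cum 647
  km 35 (Riverbend, w=100) → cum 747
  km 40 (Westmoor, w=110) → cum 857
  km 42 (Eastvale, w=20) → cum 877
Optimal location: km 11.

x = 11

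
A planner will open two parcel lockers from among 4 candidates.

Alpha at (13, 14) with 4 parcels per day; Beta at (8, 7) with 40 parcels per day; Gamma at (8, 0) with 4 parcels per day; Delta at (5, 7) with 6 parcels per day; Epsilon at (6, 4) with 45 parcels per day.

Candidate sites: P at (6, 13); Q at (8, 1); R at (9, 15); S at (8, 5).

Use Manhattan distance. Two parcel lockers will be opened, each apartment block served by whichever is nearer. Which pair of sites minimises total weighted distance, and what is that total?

{R, S}, total 285

Evaluate every pair (each demand assigned to the nearer of the two):
  {R, S}: total = 285
  {P, S}: total = 297
  {Q, S}: total = 305
  {P, Q}: total = 543
  {Q, R}: total = 543
  {P, R}: total = 847
Best pair: {R, S} with total 285.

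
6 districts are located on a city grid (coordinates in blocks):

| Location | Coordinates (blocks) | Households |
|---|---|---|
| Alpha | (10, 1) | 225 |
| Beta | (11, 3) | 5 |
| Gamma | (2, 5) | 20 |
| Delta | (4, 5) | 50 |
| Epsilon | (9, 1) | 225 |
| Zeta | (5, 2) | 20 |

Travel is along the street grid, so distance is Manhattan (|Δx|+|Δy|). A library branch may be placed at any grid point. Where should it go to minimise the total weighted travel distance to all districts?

(9, 1)

Manhattan distance separates: Σwᵢ(|x−xᵢ|+|y−yᵢ|) = Σwᵢ|x−xᵢ| + Σwᵢ|y−yᵢ|, so x and y are optimised independently as 1-D weighted medians.
Total weight W = 545; half = 272.5.
x-coordinate, sorted with cumulative weight:
  x=2 (Gamma, w=20) cum 20
  x=4 (Delta, w=50) cum 70
  x=5 (Zeta, w=20) cum 90
  x=9 (Epsilon, w=225) cum 315  ← median
  x=10 (Alpha, w=225) cum 540
  x=11 (Beta, w=5) cum 545
⇒ x* = 9
y-coordinate, sorted with cumulative weight:
  y=1 (Alpha, w=225) cum 225
  y=1 (Epsilon, w=225) cum 450  ← median
  y=2 (Zeta, w=20) cum 470
  y=3 (Beta, w=5) cum 475
  y=5 (Gamma, w=20) cum 495
  y=5 (Delta, w=50) cum 545
⇒ y* = 1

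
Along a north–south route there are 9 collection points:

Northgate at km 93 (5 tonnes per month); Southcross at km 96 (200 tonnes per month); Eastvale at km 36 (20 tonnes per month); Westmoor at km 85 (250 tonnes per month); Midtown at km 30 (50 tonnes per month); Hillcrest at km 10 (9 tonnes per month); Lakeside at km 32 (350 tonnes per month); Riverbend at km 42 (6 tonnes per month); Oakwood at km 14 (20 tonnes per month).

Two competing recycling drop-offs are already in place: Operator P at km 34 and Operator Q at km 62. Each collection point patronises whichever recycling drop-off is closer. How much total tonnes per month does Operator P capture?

The indifferent point is the midpoint (34+62)/2 = 48; collection points left of it (closer to Operator P at 34) go to Operator P, those right go to Operator Q.
  Hillcrest at 10 (w=9) → Operator P
  Oakwood at 14 (w=20) → Operator P
  Midtown at 30 (w=50) → Operator P
  Lakeside at 32 (w=350) → Operator P
  Eastvale at 36 (w=20) → Operator P
  Riverbend at 42 (w=6) → Operator P
  Westmoor at 85 (w=250) → Operator Q
  Northgate at 93 (w=5) → Operator Q
  Southcross at 96 (w=200) → Operator Q
Operator P captures 455; Operator Q captures 455.

455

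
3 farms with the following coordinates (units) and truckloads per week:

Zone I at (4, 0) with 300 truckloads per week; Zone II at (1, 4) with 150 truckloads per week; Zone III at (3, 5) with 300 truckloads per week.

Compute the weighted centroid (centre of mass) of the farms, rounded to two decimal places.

(3.00, 2.80)

The minimiser of Σwᵢ‖p−pᵢ‖² is the weighted centroid p* = (Σwᵢpᵢ)/(Σwᵢ).
Σwᵢ = 750.
Σwᵢxᵢ = 300·4 + 150·1 + 300·3 = 2250.
Σwᵢyᵢ = 300·0 + 150·4 + 300·5 = 2100.
x* = 2250/750 = 3.00, y* = 2100/750 = 2.80.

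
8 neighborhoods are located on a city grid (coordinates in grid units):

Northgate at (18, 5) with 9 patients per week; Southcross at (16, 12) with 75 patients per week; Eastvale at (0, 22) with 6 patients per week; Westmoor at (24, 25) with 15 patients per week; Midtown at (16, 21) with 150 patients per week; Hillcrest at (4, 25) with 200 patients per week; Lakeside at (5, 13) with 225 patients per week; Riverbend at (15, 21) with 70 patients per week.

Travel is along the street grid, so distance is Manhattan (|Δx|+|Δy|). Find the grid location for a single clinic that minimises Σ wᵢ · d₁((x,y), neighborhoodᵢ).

Manhattan distance separates: Σwᵢ(|x−xᵢ|+|y−yᵢ|) = Σwᵢ|x−xᵢ| + Σwᵢ|y−yᵢ|, so x and y are optimised independently as 1-D weighted medians.
Total weight W = 750; half = 375.
x-coordinate, sorted with cumulative weight:
  x=0 (Eastvale, w=6) cum 6
  x=4 (Hillcrest, w=200) cum 206
  x=5 (Lakeside, w=225) cum 431  ← median
  x=15 (Riverbend, w=70) cum 501
  x=16 (Southcross, w=75) cum 576
  x=16 (Midtown, w=150) cum 726
  x=18 (Northgate, w=9) cum 735
  x=24 (Westmoor, w=15) cum 750
⇒ x* = 5
y-coordinate, sorted with cumulative weight:
  y=5 (Northgate, w=9) cum 9
  y=12 (Southcross, w=75) cum 84
  y=13 (Lakeside, w=225) cum 309
  y=21 (Midtown, w=150) cum 459  ← median
  y=21 (Riverbend, w=70) cum 529
  y=22 (Eastvale, w=6) cum 535
  y=25 (Westmoor, w=15) cum 550
  y=25 (Hillcrest, w=200) cum 750
⇒ y* = 21

(5, 21)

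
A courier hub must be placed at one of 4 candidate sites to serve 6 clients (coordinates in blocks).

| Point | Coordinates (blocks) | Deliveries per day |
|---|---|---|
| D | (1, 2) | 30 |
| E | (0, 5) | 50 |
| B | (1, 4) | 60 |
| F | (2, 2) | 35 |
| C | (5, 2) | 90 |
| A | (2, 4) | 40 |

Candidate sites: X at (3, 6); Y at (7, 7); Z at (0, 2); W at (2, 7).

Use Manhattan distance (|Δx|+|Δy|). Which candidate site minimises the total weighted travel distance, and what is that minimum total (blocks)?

Total weighted distance at each candidate:
  X (3, 6): total = 1455
  Y (7, 7): total = 2620
  Z (0, 2): total = 1040
  W (2, 7): total = 1635
Minimum is at Z with total 1040 blocks.

Z, total 1040 blocks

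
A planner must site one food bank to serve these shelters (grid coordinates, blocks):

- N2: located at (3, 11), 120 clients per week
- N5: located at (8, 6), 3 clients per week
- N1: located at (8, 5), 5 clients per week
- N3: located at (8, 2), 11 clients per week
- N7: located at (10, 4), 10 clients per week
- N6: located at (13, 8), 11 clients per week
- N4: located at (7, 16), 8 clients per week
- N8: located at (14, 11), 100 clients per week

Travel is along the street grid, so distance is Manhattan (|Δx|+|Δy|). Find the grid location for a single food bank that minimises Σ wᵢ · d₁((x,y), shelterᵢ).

(8, 11)

Manhattan distance separates: Σwᵢ(|x−xᵢ|+|y−yᵢ|) = Σwᵢ|x−xᵢ| + Σwᵢ|y−yᵢ|, so x and y are optimised independently as 1-D weighted medians.
Total weight W = 268; half = 134.
x-coordinate, sorted with cumulative weight:
  x=3 (N2, w=120) cum 120
  x=7 (N4, w=8) cum 128
  x=8 (N5, w=3) cum 131
  x=8 (N1, w=5) cum 136  ← median
  x=8 (N3, w=11) cum 147
  x=10 (N7, w=10) cum 157
  x=13 (N6, w=11) cum 168
  x=14 (N8, w=100) cum 268
⇒ x* = 8
y-coordinate, sorted with cumulative weight:
  y=2 (N3, w=11) cum 11
  y=4 (N7, w=10) cum 21
  y=5 (N1, w=5) cum 26
  y=6 (N5, w=3) cum 29
  y=8 (N6, w=11) cum 40
  y=11 (N2, w=120) cum 160  ← median
  y=11 (N8, w=100) cum 260
  y=16 (N4, w=8) cum 268
⇒ y* = 11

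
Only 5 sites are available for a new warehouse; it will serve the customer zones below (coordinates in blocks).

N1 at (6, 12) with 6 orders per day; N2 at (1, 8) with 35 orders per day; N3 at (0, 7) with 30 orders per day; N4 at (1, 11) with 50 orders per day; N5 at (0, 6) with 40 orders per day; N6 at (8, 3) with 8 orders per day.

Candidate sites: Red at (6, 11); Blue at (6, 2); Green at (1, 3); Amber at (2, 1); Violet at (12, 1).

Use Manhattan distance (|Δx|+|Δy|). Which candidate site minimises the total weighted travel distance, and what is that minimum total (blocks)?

Green, total 1025 blocks

Total weighted distance at each candidate:
  Red (6, 11): total = 1356
  Blue (6, 2): total = 1899
  Green (1, 3): total = 1025
  Amber (2, 1): total = 1504
  Violet (12, 1): total = 3050
Minimum is at Green with total 1025 blocks.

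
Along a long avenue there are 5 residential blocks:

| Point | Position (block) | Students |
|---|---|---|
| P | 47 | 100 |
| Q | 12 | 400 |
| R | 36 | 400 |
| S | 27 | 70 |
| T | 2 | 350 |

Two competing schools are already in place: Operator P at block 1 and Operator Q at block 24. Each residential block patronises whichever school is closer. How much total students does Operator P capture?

The indifferent point is the midpoint (1+24)/2 = 12.5; residential blocks left of it (closer to Operator P at 1) go to Operator P, those right go to Operator Q.
  T at 2 (w=350) → Operator P
  Q at 12 (w=400) → Operator P
  S at 27 (w=70) → Operator Q
  R at 36 (w=400) → Operator Q
  P at 47 (w=100) → Operator Q
Operator P captures 750; Operator Q captures 570.

750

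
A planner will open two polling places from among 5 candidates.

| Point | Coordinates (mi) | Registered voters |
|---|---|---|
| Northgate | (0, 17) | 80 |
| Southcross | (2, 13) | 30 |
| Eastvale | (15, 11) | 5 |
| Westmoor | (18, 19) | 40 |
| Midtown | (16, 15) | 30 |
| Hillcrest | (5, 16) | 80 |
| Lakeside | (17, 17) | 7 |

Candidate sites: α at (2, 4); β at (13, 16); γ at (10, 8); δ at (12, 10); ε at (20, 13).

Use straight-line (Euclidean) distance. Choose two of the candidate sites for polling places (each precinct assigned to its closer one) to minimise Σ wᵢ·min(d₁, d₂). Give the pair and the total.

Evaluate every pair (each demand assigned to the nearer of the two):
  {α, β}: total = 2337.0
  {β, γ}: total = 2350.0
  {β, δ}: total = 2369.1
  {β, ε}: total = 2409.0
  {γ, ε}: total = 2563.1
  {δ, ε}: total = 2600.1
  {α, δ}: total = 2760.6
  {α, ε}: total = 2760.9
  {γ, δ}: total = 2797.7
  {α, γ}: total = 3006.6
Best pair: {α, β} with total 2337.0.

{α, β}, total 2337.0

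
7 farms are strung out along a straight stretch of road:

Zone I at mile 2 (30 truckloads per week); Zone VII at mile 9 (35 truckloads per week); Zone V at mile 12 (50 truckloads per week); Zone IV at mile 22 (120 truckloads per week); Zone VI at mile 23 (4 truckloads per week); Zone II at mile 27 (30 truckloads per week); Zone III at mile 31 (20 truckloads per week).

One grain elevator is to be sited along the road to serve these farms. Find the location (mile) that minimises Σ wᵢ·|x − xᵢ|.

For a sum of weighted absolute distances on a line, the optimum is the weighted median (not the mean). Total weight W = 289; half-weight = 144.5.
Sort by position and accumulate weight:
  mile 2 (Zone I, w=30) → cum 30
  mile 9 (Zone VII, w=35) → cum 65
  mile 12 (Zone V, w=50) → cum 115
  mile 22 (Zone IV, w=120) → cum 235  ≥ 144.5 → median here
  mile 23 (Zone VI, w=4) → cum 239
  mile 27 (Zone II, w=30) → cum 269
  mile 31 (Zone III, w=20) → cum 289
Optimal location: mile 22.

x = 22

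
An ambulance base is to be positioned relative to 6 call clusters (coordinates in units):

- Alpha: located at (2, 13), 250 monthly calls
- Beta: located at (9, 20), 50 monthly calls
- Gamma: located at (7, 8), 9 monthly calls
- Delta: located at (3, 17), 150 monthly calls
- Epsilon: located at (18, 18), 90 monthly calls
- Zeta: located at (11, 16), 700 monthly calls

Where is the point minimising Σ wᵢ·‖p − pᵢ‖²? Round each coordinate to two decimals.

(8.63, 15.77)

The minimiser of Σwᵢ‖p−pᵢ‖² is the weighted centroid p* = (Σwᵢpᵢ)/(Σwᵢ).
Σwᵢ = 1249.
Σwᵢxᵢ = 250·2 + 50·9 + 9·7 + 150·3 + 90·18 + 700·11 = 10783.
Σwᵢyᵢ = 250·13 + 50·20 + 9·8 + 150·17 + 90·18 + 700·16 = 19692.
x* = 10783/1249 = 8.63, y* = 19692/1249 = 15.77.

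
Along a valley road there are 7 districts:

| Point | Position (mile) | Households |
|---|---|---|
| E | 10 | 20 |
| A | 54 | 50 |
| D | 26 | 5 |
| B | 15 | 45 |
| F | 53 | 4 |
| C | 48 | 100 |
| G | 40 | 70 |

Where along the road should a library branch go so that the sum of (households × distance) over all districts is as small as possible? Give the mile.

For a sum of weighted absolute distances on a line, the optimum is the weighted median (not the mean). Total weight W = 294; half-weight = 147.
Sort by position and accumulate weight:
  mile 10 (E, w=20) → cum 20
  mile 15 (B, w=45) → cum 65
  mile 26 (D, w=5) → cum 70
  mile 40 (G, w=70) → cum 140
  mile 48 (C, w=100) → cum 240  ≥ 147 → median here
  mile 53 (F, w=4) → cum 244
  mile 54 (A, w=50) → cum 294
Optimal location: mile 48.

x = 48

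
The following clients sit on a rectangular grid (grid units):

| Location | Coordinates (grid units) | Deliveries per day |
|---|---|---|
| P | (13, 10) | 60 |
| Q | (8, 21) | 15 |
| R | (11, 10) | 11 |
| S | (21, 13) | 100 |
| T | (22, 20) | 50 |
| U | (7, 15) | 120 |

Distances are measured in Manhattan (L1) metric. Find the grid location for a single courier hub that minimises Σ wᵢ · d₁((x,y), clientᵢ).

(13, 15)

Manhattan distance separates: Σwᵢ(|x−xᵢ|+|y−yᵢ|) = Σwᵢ|x−xᵢ| + Σwᵢ|y−yᵢ|, so x and y are optimised independently as 1-D weighted medians.
Total weight W = 356; half = 178.
x-coordinate, sorted with cumulative weight:
  x=7 (U, w=120) cum 120
  x=8 (Q, w=15) cum 135
  x=11 (R, w=11) cum 146
  x=13 (P, w=60) cum 206  ← median
  x=21 (S, w=100) cum 306
  x=22 (T, w=50) cum 356
⇒ x* = 13
y-coordinate, sorted with cumulative weight:
  y=10 (P, w=60) cum 60
  y=10 (R, w=11) cum 71
  y=13 (S, w=100) cum 171
  y=15 (U, w=120) cum 291  ← median
  y=20 (T, w=50) cum 341
  y=21 (Q, w=15) cum 356
⇒ y* = 15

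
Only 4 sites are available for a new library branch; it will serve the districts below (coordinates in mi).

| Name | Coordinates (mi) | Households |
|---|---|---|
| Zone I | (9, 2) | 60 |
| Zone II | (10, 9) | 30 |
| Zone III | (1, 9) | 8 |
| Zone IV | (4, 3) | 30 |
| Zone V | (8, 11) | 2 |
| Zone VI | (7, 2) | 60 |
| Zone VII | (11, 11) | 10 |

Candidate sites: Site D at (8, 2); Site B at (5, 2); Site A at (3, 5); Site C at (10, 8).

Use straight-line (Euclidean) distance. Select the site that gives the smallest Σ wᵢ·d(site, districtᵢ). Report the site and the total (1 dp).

Site D, total 654.2 mi

Total weighted distance at each candidate:
  Site D (8, 2): total = 654.2
  Site B (5, 2): total = 852.1
  Site A (3, 5): total = 1162.8
  Site C (10, 8): total = 1143.0
Minimum is at Site D with total 654.2 mi.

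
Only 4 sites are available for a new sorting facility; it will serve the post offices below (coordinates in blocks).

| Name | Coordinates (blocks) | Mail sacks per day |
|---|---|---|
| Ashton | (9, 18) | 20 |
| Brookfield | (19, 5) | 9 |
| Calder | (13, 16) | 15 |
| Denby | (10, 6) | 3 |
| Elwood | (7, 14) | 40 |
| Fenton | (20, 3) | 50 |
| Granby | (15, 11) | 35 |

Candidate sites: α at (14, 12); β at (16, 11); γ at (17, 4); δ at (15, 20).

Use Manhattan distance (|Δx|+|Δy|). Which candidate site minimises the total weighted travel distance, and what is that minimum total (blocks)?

α, total 1613 blocks

Total weighted distance at each candidate:
  α (14, 12): total = 1613
  β (16, 11): total = 1629
  γ (17, 4): total = 2049
  δ (15, 20): total = 2453
Minimum is at α with total 1613 blocks.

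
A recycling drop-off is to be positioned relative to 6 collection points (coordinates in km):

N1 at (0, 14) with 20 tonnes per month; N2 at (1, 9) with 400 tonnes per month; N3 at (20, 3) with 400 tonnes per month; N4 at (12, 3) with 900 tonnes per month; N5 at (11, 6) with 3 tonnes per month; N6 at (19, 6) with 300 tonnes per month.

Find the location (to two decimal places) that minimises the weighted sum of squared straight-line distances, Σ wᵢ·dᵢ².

(12.32, 4.74)

The minimiser of Σwᵢ‖p−pᵢ‖² is the weighted centroid p* = (Σwᵢpᵢ)/(Σwᵢ).
Σwᵢ = 2023.
Σwᵢxᵢ = 20·0 + 400·1 + 400·20 + 900·12 + 3·11 + 300·19 = 24933.
Σwᵢyᵢ = 20·14 + 400·9 + 400·3 + 900·3 + 3·6 + 300·6 = 9598.
x* = 24933/2023 = 12.32, y* = 9598/2023 = 4.74.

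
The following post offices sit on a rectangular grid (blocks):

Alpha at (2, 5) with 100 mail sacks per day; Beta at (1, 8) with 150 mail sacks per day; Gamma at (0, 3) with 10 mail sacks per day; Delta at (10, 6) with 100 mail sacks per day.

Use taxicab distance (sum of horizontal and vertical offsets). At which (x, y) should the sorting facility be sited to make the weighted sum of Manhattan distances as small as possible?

Manhattan distance separates: Σwᵢ(|x−xᵢ|+|y−yᵢ|) = Σwᵢ|x−xᵢ| + Σwᵢ|y−yᵢ|, so x and y are optimised independently as 1-D weighted medians.
Total weight W = 360; half = 180.
x-coordinate, sorted with cumulative weight:
  x=0 (Gamma, w=10) cum 10
  x=1 (Beta, w=150) cum 160
  x=2 (Alpha, w=100) cum 260  ← median
  x=10 (Delta, w=100) cum 360
⇒ x* = 2
y-coordinate, sorted with cumulative weight:
  y=3 (Gamma, w=10) cum 10
  y=5 (Alpha, w=100) cum 110
  y=6 (Delta, w=100) cum 210  ← median
  y=8 (Beta, w=150) cum 360
⇒ y* = 6

(2, 6)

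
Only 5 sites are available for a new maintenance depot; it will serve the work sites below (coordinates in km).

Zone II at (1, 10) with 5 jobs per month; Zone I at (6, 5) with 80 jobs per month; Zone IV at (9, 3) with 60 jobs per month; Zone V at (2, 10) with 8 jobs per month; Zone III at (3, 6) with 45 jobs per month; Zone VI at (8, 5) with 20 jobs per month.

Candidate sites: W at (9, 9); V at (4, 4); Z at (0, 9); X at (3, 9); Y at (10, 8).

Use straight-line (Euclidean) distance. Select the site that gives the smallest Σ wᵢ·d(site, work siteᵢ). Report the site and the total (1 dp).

V, total 752.0 km

Total weighted distance at each candidate:
  W (9, 9): total = 1241.2
  V (4, 4): total = 752.0
  Z (0, 9): total = 1620.7
  X (3, 9): total = 1194.7
  Y (10, 8): total = 1217.7
Minimum is at V with total 752.0 km.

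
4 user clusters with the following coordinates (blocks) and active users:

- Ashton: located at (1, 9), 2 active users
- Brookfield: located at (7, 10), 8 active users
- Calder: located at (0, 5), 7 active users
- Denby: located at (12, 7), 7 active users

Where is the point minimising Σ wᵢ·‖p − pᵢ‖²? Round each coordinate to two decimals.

The minimiser of Σwᵢ‖p−pᵢ‖² is the weighted centroid p* = (Σwᵢpᵢ)/(Σwᵢ).
Σwᵢ = 24.
Σwᵢxᵢ = 2·1 + 8·7 + 7·0 + 7·12 = 142.
Σwᵢyᵢ = 2·9 + 8·10 + 7·5 + 7·7 = 182.
x* = 142/24 = 5.92, y* = 182/24 = 7.58.

(5.92, 7.58)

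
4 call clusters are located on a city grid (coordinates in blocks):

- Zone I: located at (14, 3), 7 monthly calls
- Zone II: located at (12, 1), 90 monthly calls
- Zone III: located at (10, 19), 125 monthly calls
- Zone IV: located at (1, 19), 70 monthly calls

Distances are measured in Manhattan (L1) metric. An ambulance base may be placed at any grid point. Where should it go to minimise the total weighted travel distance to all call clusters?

(10, 19)

Manhattan distance separates: Σwᵢ(|x−xᵢ|+|y−yᵢ|) = Σwᵢ|x−xᵢ| + Σwᵢ|y−yᵢ|, so x and y are optimised independently as 1-D weighted medians.
Total weight W = 292; half = 146.
x-coordinate, sorted with cumulative weight:
  x=1 (Zone IV, w=70) cum 70
  x=10 (Zone III, w=125) cum 195  ← median
  x=12 (Zone II, w=90) cum 285
  x=14 (Zone I, w=7) cum 292
⇒ x* = 10
y-coordinate, sorted with cumulative weight:
  y=1 (Zone II, w=90) cum 90
  y=3 (Zone I, w=7) cum 97
  y=19 (Zone III, w=125) cum 222  ← median
  y=19 (Zone IV, w=70) cum 292
⇒ y* = 19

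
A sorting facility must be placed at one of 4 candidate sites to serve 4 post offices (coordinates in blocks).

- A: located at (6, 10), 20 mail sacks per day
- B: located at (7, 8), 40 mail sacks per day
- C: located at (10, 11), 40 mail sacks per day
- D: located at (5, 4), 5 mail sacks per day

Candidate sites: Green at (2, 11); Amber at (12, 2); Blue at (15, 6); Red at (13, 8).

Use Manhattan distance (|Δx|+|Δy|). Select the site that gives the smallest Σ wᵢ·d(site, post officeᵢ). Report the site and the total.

Red, total 720 blocks

Total weighted distance at each candidate:
  Green (2, 11): total = 790
  Amber (12, 2): total = 1205
  Blue (15, 6): total = 1120
  Red (13, 8): total = 720
Minimum is at Red with total 720 blocks.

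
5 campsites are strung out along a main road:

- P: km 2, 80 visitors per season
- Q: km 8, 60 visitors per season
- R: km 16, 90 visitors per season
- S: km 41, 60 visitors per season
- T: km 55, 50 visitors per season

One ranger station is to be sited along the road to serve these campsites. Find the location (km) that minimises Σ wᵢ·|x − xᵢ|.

For a sum of weighted absolute distances on a line, the optimum is the weighted median (not the mean). Total weight W = 340; half-weight = 170.
Sort by position and accumulate weight:
  km 2 (P, w=80) → cum 80
  km 8 (Q, w=60) → cum 140
  km 16 (R, w=90) → cum 230  ≥ 170 → median here
  km 41 (S, w=60) → cum 290
  km 55 (T, w=50) → cum 340
Optimal location: km 16.

x = 16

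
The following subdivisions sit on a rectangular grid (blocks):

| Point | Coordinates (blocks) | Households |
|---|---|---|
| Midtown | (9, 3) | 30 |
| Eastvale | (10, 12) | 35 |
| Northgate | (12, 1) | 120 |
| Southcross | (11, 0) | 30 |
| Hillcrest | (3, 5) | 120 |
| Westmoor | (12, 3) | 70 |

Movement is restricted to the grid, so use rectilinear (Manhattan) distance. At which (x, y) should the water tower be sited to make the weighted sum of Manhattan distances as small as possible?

(11, 3)

Manhattan distance separates: Σwᵢ(|x−xᵢ|+|y−yᵢ|) = Σwᵢ|x−xᵢ| + Σwᵢ|y−yᵢ|, so x and y are optimised independently as 1-D weighted medians.
Total weight W = 405; half = 202.5.
x-coordinate, sorted with cumulative weight:
  x=3 (Hillcrest, w=120) cum 120
  x=9 (Midtown, w=30) cum 150
  x=10 (Eastvale, w=35) cum 185
  x=11 (Southcross, w=30) cum 215  ← median
  x=12 (Northgate, w=120) cum 335
  x=12 (Westmoor, w=70) cum 405
⇒ x* = 11
y-coordinate, sorted with cumulative weight:
  y=0 (Southcross, w=30) cum 30
  y=1 (Northgate, w=120) cum 150
  y=3 (Midtown, w=30) cum 180
  y=3 (Westmoor, w=70) cum 250  ← median
  y=5 (Hillcrest, w=120) cum 370
  y=12 (Eastvale, w=35) cum 405
⇒ y* = 3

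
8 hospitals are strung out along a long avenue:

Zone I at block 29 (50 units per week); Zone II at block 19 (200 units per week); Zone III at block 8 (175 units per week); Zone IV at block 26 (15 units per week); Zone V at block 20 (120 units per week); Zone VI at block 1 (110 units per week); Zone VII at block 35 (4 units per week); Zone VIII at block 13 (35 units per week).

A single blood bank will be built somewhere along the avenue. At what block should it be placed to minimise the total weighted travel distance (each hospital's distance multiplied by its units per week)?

For a sum of weighted absolute distances on a line, the optimum is the weighted median (not the mean). Total weight W = 709; half-weight = 354.5.
Sort by position and accumulate weight:
  block 1 (Zone VI, w=110) → cum 110
  block 8 (Zone III, w=175) → cum 285
  block 13 (Zone VIII, w=35) → cum 320
  block 19 (Zone II, w=200) → cum 520  ≥ 354.5 → median here
  block 20 (Zone V, w=120) → cum 640
  block 26 (Zone IV, w=15) → cum 655
  block 29 (Zone I, w=50) → cum 705
  block 35 (Zone VII, w=4) → cum 709
Optimal location: block 19.

x = 19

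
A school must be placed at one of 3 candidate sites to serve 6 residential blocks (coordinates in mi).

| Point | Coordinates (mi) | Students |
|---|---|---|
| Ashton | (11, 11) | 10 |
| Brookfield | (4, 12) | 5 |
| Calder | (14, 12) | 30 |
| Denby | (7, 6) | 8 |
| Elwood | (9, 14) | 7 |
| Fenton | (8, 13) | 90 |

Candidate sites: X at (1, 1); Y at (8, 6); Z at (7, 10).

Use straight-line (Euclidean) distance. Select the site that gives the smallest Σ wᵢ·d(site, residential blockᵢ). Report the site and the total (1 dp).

Z, total 625.6 mi

Total weighted distance at each candidate:
  X (1, 1): total = 2129.0
  Y (8, 6): total = 1043.4
  Z (7, 10): total = 625.6
Minimum is at Z with total 625.6 mi.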